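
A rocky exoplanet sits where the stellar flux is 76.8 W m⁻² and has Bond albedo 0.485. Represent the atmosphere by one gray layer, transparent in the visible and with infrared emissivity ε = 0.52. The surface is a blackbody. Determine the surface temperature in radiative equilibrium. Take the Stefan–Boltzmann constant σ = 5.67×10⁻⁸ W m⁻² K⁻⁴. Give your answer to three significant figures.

At the top of the atmosphere, σT_e⁴ = S(1−α)/4 = 9.888 W m⁻², giving T_e = 114.9 K.
The surface balance (absorbed SW + ε·downward IR = σT_s⁴) with T_a⁴ = T_s⁴/2 reduces to T_s = T_e·[2/(2−ε)]^¼ = 123.9 K.

124 K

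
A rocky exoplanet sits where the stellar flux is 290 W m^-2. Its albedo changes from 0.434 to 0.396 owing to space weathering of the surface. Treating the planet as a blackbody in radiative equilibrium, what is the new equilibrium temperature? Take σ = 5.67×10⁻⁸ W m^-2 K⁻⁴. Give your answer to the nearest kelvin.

167 K

New equilibrium: T₂ = [(1−0.396)·290.0/(4σ)]^(1/4) = 166.7 K.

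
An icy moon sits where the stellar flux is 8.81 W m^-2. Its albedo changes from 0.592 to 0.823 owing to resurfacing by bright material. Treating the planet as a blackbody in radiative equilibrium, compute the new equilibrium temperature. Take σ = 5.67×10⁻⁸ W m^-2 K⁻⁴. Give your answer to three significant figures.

51.2 K

New equilibrium: T₂ = [(1−0.823)·8.810/(4σ)]^(1/4) = 51.21 K.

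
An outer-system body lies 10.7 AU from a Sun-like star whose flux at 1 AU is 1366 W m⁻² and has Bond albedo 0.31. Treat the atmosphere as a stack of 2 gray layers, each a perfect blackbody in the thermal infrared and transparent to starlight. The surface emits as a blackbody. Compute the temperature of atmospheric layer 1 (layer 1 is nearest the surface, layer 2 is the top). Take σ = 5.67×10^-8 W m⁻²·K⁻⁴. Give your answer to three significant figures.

By the inverse-square law, S = 1366/10.7² = 11.93 W m⁻².
OLR = S(1−α)/4 = 2.058 W m⁻²; the top layer radiates at T_e = 77.62 K.
The net upward flux σT_e⁴ is constant between every pair of levels, so T_k⁴ = (N+1−k)T_e⁴.
With k = 1: T_1 = (2+1−1)^¼·77.62 K = 92.31 K.

92.3 kelvin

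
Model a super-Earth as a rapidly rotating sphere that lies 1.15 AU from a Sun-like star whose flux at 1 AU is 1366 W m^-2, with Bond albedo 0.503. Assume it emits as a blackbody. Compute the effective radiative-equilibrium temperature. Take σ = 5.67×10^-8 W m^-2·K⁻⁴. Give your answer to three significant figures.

218 kelvin

Irradiance scales as 1/d², so S = 1366 W m^-2 × (1/1.15)² = 1033 W m^-2.
Averaging over the sphere, the absorbed flux is S(1−α)/4 = 128.3 W m^-2.
Set σT⁴ = 128.3 → T = (128.3/σ)^(1/4) = 218.1 K.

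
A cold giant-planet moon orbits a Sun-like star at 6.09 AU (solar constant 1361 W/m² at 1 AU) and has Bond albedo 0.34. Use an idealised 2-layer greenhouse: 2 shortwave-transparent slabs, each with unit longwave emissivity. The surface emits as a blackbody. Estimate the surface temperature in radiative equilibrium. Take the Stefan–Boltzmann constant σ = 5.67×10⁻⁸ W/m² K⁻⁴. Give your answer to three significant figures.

134 K

By the inverse-square law, S = 1361/6.09² = 36.70 W/m².
The effective emission temperature is T_e = [S(1−α)/(4σ)]^¼ = 101.7 K.
With N = 2 opaque layers, T_s = (N+1)^(1/4)·T_e = 3^(1/4)·101.7 = 133.8 K.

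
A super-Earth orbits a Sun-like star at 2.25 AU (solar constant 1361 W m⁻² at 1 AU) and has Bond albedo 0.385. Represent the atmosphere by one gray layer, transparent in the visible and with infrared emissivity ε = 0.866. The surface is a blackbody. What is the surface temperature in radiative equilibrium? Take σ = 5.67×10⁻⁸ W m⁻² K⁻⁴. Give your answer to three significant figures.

Flux at the orbit: S = 1361/(2.25)² = 268.8 W m⁻².
Effective emission temperature (TOA balance): σT_e⁴ = S(1−α)/4 = 41.33 W m⁻² → T_e = 164.3 K.
For a single slab of emissivity ε, T_s⁴ = 2T_e⁴/(2−ε); thus T_s = 164.3·(1.764)^(1/4) = 189.4 K.

189 K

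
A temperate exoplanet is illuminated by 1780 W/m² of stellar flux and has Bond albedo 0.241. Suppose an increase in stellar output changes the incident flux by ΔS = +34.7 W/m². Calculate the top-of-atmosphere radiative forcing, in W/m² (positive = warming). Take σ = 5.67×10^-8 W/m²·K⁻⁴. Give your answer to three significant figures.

6.58 W/m²

ΔF = Δ[S(1−α)]/4 = (1−0.241)·+34.7/4 = 6.584 W/m².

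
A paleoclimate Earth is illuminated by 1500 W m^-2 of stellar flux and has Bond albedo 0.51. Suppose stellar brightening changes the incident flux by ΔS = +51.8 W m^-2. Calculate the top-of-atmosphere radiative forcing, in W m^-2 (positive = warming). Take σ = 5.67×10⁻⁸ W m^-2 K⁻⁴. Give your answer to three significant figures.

6.35 W m^-2

TOA radiative forcing: ΔF = (1−α)ΔS/4 = 0.49·(+51.8)/4 = 6.345 W m^-2.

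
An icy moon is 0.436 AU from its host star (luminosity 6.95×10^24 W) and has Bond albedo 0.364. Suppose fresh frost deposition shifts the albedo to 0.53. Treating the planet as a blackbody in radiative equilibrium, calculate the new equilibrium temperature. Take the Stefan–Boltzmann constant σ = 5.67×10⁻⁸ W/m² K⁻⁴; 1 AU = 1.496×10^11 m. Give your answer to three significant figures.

128 kelvin

Orbital distance: d = 0.436 AU = 6.523×10^10 m.
Flux at the orbit: S = L/(4πd²) = 6.95×10^24/(4π·(6.52×10^10)²) = 130.0 W/m².
New equilibrium: T₂ = [(1−0.53)·130.0/(4σ)]^(1/4) = 128.1 K.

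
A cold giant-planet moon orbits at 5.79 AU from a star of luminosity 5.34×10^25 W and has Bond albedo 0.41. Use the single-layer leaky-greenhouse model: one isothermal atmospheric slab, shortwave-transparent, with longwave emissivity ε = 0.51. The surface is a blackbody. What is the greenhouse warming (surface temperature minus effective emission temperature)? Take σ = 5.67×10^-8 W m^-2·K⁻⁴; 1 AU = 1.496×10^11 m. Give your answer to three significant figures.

4.73 kelvin

d = 5.79 × 1.496×10^11 m = 8.662×10^11 m.
S = L/(4πd²) = 5.664 W m^-2.
The planet radiates to space at T_e = [S(1−α)/(4σ)]^(1/4) = 61.96 K.
The surface balance (absorbed SW + ε·downward IR = σT_s⁴) with T_a⁴ = T_s⁴/2 reduces to T_s = T_e·[2/(2−ε)]^¼ = 66.69 K.
T_s − T_e = 66.69 − 61.96 = 4.731 K.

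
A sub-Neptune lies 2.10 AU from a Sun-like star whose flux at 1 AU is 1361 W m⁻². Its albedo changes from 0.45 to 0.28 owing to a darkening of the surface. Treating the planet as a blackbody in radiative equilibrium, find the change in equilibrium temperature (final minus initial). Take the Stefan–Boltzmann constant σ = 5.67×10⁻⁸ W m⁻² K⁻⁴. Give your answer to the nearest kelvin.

Flux at the orbit: S = 1361/(2.10)² = 308.6 W m⁻².
Before: T₁ = [308.6·0.55/(4σ)]^(1/4) = 165.4 K.
With α = 0.28, T₂ = 176.9 K.
Change: 176.9 − 165.4 = 11.52 K.

12 K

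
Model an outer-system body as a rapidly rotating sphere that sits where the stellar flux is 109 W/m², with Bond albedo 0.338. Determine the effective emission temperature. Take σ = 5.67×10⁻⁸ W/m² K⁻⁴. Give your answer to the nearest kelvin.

134 K

The planet absorbs (1−α)S over its disc πR² and re-emits over 4πR², so the mean absorbed flux is (1−0.338)·109.0/4 = 18.04 W/m².
In equilibrium σT⁴ equals this, so T = 133.6 K.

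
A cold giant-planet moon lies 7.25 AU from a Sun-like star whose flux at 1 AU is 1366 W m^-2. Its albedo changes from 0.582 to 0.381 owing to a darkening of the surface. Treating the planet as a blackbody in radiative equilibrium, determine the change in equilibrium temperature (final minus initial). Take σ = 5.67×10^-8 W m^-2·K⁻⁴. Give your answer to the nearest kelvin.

9 K

Irradiance scales as 1/d², so S = 1366 W m^-2 × (1/7.25)² = 25.99 W m^-2.
Initial: T₁ = [S(1−0.582)/(4σ)]^(1/4) = 83.19 K.
Final:   T₂ = [S(1−0.381)/(4σ)]^(1/4) = 91.77 K.
Change: 91.77 − 83.19 = 8.580 K.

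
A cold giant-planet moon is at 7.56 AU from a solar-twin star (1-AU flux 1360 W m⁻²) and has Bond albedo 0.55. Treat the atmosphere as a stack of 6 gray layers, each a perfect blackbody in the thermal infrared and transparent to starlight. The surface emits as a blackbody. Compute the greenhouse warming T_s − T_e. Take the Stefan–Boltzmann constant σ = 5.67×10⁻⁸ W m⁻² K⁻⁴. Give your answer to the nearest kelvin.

Flux at the orbit: S = 1360/(7.56)² = 23.80 W m⁻².
OLR = S(1−α)/4 = 2.677 W m⁻²; the top layer radiates at T_e = 82.89 K.
Surface: T_s = (7)^¼·T_e = 134.8 K.
Warming: T_s − T_e = 51.94 K.

52 K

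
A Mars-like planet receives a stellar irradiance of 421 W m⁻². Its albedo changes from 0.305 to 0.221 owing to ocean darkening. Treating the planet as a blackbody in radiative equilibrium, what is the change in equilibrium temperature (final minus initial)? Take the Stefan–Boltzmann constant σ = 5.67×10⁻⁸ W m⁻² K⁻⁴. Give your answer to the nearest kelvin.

With α = 0.305, T₁ = 189.5 K.
With α = 0.221, T₂ = 195.0 K.
Change: 195.0 − 189.5 = 5.484 K.

5 kelvin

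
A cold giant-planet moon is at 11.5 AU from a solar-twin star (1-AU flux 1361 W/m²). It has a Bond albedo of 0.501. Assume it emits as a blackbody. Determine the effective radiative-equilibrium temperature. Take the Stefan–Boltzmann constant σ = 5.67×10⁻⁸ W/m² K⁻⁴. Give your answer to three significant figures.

By the inverse-square law, S = 1361/11.5² = 10.29 W/m².
Averaging over the sphere, the absorbed flux is S(1−α)/4 = 1.284 W/m².
Balancing against σT⁴: T = (1.284/5.67×10⁻⁸)^(1/4) = 68.98 K.

69.0 K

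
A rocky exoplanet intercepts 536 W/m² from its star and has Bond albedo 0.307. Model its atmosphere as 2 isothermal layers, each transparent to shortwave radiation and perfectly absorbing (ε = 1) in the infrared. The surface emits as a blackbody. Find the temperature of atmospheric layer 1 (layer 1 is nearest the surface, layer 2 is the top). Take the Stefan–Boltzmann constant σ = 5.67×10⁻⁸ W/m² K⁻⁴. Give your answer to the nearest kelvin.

239 kelvin

The effective emission temperature is T_e = [S(1−α)/(4σ)]^¼ = 201.2 K.
Each opaque layer satisfies 2T_j⁴ = T_{j−1}⁴ + T_{j+1}⁴, giving T_k⁴ = (N+1−k)T_e⁴.
T_1 = (2)^(1/4)·201.2 = 239.2 K.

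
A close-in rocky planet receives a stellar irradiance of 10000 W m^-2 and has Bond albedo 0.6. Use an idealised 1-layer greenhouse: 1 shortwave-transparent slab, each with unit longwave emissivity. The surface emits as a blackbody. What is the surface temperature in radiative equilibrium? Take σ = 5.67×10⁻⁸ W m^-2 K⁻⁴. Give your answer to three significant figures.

433 kelvin

The effective emission temperature is T_e = [S(1−α)/(4σ)]^¼ = 364.4 K.
For an N-layer opaque stack, T_s⁴ = (N+1)T_e⁴, hence T_s = (2)^(1/4)×364.4 K = 433.4 K.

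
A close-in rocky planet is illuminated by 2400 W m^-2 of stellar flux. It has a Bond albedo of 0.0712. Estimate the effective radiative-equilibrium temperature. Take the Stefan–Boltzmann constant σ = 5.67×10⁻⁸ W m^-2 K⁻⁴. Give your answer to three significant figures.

Absorbed flux (global mean): S(1−α)/4 = 2400·0.929/4 = 557.3 W m^-2.
In equilibrium σT⁴ equals this, so T = 314.9 K.

315 kelvin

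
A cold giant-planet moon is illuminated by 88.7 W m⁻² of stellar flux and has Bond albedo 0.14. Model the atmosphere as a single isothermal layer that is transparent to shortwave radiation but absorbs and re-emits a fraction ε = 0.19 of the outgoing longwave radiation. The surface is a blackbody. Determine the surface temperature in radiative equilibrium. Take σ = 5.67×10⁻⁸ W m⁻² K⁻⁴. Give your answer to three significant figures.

The planet radiates to space at T_e = [S(1−α)/(4σ)]^(1/4) = 135.4 K.
Surface balance with a leaky layer gives σT_s⁴ = σT_e⁴·2/(2−ε), so T_s = T_e·[2/(2−0.19)]^(1/4) = 138.8 K.

139 K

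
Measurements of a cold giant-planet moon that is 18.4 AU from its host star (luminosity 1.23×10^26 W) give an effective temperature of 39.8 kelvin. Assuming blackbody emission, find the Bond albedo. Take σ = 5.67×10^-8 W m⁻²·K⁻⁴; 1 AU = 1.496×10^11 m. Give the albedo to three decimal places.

0.559

d = 18.4 × 1.496×10^11 m = 2.753×10^12 m.
Flux at the orbit: S = L/(4πd²) = 1.23×10^26/(4π·(2.75×10^12)²) = 1.292 W m⁻².
Energy balance: S(1−α)/4 = σT⁴, so 1−α = 4σT⁴/S.
4σT⁴ = 4·5.67×10⁻⁸·(39.8)⁴ = 0.5691 W m⁻².
Hence α = 1 − 0.5691/1.292 = 0.5595.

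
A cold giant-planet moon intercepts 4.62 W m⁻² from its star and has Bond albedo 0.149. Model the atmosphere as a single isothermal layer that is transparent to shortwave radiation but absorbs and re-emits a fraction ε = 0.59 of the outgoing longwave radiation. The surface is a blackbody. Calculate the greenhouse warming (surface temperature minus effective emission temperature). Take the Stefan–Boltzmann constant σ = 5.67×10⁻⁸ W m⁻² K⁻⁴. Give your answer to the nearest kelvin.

The planet radiates to space at T_e = [S(1−α)/(4σ)]^(1/4) = 64.53 K.
The surface balance (absorbed SW + ε·downward IR = σT_s⁴) with T_a⁴ = T_s⁴/2 reduces to T_s = T_e·[2/(2−ε)]^¼ = 70.42 K.
T_s − T_e = 70.42 − 64.53 = 5.893 K.

6 K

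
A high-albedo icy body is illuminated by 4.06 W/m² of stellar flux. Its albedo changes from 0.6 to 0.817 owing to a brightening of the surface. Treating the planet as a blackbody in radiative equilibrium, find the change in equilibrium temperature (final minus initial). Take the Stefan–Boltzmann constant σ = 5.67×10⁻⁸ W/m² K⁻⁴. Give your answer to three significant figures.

-9.19 K

Initial: T₁ = [S(1−0.6)/(4σ)]^(1/4) = 51.73 K.
After:  T₂ = [4.060·0.183/(4σ)]^(1/4) = 42.54 K.
ΔT = T₂ − T₁ = -9.186 K.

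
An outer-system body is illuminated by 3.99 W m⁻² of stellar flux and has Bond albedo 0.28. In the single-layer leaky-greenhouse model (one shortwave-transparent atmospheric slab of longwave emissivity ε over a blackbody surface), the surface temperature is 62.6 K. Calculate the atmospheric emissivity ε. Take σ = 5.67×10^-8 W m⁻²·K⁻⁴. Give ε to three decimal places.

TOA balance gives T_e = 59.66 K.
Inverting T_s⁴ = 2T_e⁴/(2−ε): (T_e/T_s)⁴ = 0.8248, so ε = 2(1 − 0.8248) = 0.3503.

0.350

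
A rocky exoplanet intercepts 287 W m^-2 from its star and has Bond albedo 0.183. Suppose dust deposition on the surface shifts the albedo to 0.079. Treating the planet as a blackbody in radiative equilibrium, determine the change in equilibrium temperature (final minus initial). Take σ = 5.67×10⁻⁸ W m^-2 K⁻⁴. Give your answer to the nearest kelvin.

Before: T₁ = [287.0·0.817/(4σ)]^(1/4) = 179.3 K.
After:  T₂ = [287.0·0.921/(4σ)]^(1/4) = 184.8 K.
ΔT = T₂ − T₁ = 5.453 K.

5 K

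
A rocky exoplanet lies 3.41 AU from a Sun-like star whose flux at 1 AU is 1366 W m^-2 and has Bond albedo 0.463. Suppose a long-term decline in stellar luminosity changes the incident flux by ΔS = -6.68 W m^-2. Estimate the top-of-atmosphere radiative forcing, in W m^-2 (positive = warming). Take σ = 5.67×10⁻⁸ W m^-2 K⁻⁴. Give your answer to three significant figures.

Irradiance scales as 1/d², so S = 1366 W m^-2 × (1/3.41)² = 117.5 W m^-2.
Only a fraction (1−α) is absorbed and it's spread over 4πR², so ΔF = (1−α)ΔS/4 = -0.8968 W m^-2.

-0.897 W m^-2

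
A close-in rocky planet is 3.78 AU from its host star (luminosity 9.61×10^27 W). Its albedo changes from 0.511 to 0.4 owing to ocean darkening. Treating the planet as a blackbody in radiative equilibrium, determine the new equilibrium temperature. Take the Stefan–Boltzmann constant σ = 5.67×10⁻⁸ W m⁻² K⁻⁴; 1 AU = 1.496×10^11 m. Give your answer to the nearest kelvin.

Orbital distance: d = 3.78 AU = 5.655×10^11 m.
S = L/(4πd²) = 2391 W m⁻².
New equilibrium: T₂ = [(1−0.4)·2391/(4σ)]^(1/4) = 282.0 K.

282 kelvin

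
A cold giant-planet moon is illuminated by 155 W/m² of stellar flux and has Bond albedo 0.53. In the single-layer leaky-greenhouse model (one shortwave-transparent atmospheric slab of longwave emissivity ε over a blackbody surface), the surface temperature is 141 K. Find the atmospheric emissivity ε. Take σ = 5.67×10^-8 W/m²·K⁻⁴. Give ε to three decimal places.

0.375

TOA balance gives T_e = 133.9 K.
T_s⁴ = T_e⁴·2/(2−ε) → ε = 2 − 2(T_e/T_s)⁴ = 2 − 2·(133.9/141)⁴ = 0.3747.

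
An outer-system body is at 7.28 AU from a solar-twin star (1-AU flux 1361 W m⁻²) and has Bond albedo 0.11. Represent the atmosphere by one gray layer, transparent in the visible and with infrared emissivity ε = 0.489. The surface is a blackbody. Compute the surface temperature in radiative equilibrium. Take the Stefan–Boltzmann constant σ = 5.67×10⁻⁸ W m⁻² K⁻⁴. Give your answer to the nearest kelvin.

By the inverse-square law, S = 1361/7.28² = 25.68 W m⁻².
Effective emission temperature (TOA balance): σT_e⁴ = S(1−α)/4 = 5.714 W m⁻² → T_e = 100.2 K.
Surface balance with a leaky layer gives σT_s⁴ = σT_e⁴·2/(2−ε), so T_s = T_e·[2/(2−0.489)]^(1/4) = 107.5 K.

107 K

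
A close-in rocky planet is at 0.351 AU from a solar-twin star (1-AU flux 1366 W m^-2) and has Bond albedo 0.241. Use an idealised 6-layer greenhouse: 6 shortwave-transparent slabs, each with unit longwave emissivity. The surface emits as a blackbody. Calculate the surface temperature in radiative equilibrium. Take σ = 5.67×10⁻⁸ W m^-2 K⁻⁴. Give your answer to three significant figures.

714 K

By the inverse-square law, S = 1366/0.351² = 11090 W m^-2.
OLR = S(1−α)/4 = 2104 W m^-2; the top layer radiates at T_e = 438.9 K.
With N = 6 opaque layers, T_s = (N+1)^(1/4)·T_e = 7^(1/4)·438.9 = 713.9 K.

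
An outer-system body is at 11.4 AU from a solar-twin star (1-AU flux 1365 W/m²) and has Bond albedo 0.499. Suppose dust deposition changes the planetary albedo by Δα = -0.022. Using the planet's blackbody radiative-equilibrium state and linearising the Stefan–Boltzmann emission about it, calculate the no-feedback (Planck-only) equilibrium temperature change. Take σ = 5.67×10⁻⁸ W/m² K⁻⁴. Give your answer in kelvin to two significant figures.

Irradiance scales as 1/d², so S = 1365 W/m² × (1/11.4)² = 10.50 W/m².
Unperturbed T_e = [10.50·(1−0.499)/(4σ)]^¼ = 69.40 K.
The change in absorbed flux is Δ[S(1−α)/4] = −SΔα/4 = 0.05777 W/m².
Linearising σT⁴ gives d(σT⁴)/dT = 4σT_e³ = 0.07582 W/m² per K.
ΔT₀ = ΔF/λ_P = 0.05777/0.07582 = 0.762 K.

0.76 K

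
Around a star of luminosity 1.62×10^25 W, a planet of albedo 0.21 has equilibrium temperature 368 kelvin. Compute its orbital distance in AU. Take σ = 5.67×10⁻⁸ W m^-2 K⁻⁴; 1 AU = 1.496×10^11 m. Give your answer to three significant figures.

Energy balance gives S = 4σT⁴/(1−α) = 5265 W m^-2.
From L = 4πd²S, d = √(1.62×10^25/(4π·5265)) = 1.565×10^10 m = 0.1046 AU.

0.105 AU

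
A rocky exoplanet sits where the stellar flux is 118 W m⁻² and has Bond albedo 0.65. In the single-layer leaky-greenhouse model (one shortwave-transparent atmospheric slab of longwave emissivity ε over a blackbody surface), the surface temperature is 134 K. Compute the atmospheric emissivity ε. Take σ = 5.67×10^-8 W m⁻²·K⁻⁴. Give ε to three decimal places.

0.870

First, T_e = [118.0·(1−0.65)/(4σ)]^(1/4) = 116.2 K.
Since (2−ε)/2 = (T_e/T_s)⁴ = 0.5648, ε = 0.8704.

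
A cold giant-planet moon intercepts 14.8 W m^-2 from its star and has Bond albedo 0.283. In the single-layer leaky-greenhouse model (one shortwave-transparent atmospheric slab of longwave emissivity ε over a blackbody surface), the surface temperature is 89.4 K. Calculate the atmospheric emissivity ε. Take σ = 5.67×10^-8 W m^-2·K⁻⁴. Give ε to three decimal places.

Effective temperature: T_e = [S(1−α)/(4σ)]^(1/4) = 82.71 K.
Since (2−ε)/2 = (T_e/T_s)⁴ = 0.7325, ε = 0.5351.

0.535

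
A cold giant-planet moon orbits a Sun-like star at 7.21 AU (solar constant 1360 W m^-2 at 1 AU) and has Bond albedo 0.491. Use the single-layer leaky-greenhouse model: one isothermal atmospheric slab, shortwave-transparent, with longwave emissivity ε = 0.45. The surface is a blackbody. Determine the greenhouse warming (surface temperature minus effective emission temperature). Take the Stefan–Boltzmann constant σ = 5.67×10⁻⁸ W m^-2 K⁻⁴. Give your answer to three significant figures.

Irradiance scales as 1/d², so S = 1360 W m^-2 × (1/7.21)² = 26.16 W m^-2.
Effective emission temperature (TOA balance): σT_e⁴ = S(1−α)/4 = 3.329 W m^-2 → T_e = 87.54 K.
For a single slab of emissivity ε, T_s⁴ = 2T_e⁴/(2−ε); thus T_s = 87.54·(1.29)^(1/4) = 93.30 K.
The atmosphere warms the surface by 5.760 K.

5.76 kelvin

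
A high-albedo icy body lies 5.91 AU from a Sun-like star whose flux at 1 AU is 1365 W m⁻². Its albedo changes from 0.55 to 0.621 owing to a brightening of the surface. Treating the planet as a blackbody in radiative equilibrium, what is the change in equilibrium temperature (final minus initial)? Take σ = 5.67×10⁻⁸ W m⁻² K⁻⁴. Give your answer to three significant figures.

-3.94 kelvin

By the inverse-square law, S = 1365/5.91² = 39.08 W m⁻².
Initial: T₁ = [S(1−0.55)/(4σ)]^(1/4) = 93.84 K.
With α = 0.621, T₂ = 89.90 K.
ΔT = T₂ − T₁ = -3.943 K.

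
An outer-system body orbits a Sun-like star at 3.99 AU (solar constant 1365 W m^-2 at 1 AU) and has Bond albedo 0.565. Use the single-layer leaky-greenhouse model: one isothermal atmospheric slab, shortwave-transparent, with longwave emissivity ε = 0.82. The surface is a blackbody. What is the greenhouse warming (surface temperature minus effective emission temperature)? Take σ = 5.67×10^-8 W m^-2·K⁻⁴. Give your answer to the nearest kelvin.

Flux at the orbit: S = 1365/(3.99)² = 85.74 W m^-2.
The planet radiates to space at T_e = [S(1−α)/(4σ)]^(1/4) = 113.2 K.
For a single slab of emissivity ε, T_s⁴ = 2T_e⁴/(2−ε); thus T_s = 113.2·(1.695)^(1/4) = 129.2 K.
The atmosphere warms the surface by 15.97 K.

16 K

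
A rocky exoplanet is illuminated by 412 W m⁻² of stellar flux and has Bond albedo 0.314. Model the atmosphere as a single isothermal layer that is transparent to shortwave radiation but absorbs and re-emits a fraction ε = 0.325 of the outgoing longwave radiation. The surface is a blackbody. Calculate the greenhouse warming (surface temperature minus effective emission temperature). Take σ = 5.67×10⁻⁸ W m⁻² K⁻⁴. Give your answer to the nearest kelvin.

At the top of the atmosphere, σT_e⁴ = S(1−α)/4 = 70.66 W m⁻², giving T_e = 187.9 K.
For a single slab of emissivity ε, T_s⁴ = 2T_e⁴/(2−ε); thus T_s = 187.9·(1.194)^(1/4) = 196.4 K.
T_s − T_e = 196.4 − 187.9 = 8.517 K.

9 K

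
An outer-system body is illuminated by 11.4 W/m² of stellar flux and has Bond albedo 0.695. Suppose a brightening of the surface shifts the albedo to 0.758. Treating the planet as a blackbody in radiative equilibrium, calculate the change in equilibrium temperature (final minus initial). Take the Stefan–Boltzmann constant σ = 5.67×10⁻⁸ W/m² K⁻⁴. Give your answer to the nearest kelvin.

-4 K

Before: T₁ = [11.40·0.305/(4σ)]^(1/4) = 62.57 K.
With α = 0.758, T₂ = 59.06 K.
ΔT = T₂ − T₁ = -3.517 K.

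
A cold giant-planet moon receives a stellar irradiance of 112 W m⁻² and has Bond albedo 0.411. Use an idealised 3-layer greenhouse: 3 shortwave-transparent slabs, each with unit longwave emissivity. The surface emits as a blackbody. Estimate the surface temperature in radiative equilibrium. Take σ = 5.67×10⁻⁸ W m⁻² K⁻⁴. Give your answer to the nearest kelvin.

185 K

Top-of-atmosphere balance: σT_e⁴ = S(1−α)/4 = 16.49 W m⁻² → T_e = 130.6 K.
Layer-by-layer balance gives σT_s⁴ = (N+1)σT_e⁴, so T_s = 4^¼·130.6 = 184.7 K.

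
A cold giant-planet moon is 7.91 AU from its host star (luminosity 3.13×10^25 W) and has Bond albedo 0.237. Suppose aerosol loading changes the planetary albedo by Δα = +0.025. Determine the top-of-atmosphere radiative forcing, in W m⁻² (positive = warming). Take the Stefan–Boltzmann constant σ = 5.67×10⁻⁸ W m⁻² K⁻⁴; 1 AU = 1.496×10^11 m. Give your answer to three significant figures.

-0.0111 W m⁻²

Orbital distance: d = 7.91 AU = 1.183×10^12 m.
Flux at the orbit: S = L/(4πd²) = 3.13×10^25/(4π·(1.18×10^12)²) = 1.779 W m⁻².
ΔF = −(S/4)Δα = −(1.779/4)×(+0.025) = -0.01112 W m⁻².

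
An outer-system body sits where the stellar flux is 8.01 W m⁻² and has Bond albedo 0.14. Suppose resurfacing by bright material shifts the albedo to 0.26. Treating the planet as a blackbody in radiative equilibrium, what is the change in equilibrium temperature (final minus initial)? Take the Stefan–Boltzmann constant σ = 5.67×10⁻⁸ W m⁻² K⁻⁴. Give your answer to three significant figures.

Initial: T₁ = [S(1−0.14)/(4σ)]^(1/4) = 74.24 K.
With α = 0.26, T₂ = 71.50 K.
ΔT = T₂ − T₁ = -2.737 K.

-2.74 kelvin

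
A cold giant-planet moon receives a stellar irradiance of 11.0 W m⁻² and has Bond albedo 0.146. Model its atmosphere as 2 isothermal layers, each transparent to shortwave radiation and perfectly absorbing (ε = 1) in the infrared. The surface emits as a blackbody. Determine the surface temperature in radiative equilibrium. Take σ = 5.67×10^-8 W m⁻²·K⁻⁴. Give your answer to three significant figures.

The effective emission temperature is T_e = [S(1−α)/(4σ)]^¼ = 80.22 K.
Layer-by-layer balance gives σT_s⁴ = (N+1)σT_e⁴, so T_s = 3^¼·80.22 = 105.6 K.

106 kelvin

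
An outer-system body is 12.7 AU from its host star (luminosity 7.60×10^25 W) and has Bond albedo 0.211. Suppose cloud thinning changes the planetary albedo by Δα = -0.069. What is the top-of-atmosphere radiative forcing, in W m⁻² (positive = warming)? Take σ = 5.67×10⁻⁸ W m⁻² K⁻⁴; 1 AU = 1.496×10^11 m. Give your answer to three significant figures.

Orbital distance: d = 12.7 AU = 1.900×10^12 m.
Flux at the orbit: S = L/(4πd²) = 7.60×10^25/(4π·(1.90×10^12)²) = 1.675 W m⁻².
The change in absorbed flux is Δ[S(1−α)/4] = −SΔα/4 = 0.02890 W m⁻².

0.0289 W m⁻²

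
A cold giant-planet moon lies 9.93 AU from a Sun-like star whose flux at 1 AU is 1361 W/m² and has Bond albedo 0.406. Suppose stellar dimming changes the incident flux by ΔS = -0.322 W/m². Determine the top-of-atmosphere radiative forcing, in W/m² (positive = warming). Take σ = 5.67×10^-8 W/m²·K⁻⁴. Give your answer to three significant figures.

-0.0478 W/m²

Flux at the orbit: S = 1361/(9.93)² = 13.80 W/m².
TOA radiative forcing: ΔF = (1−α)ΔS/4 = 0.594·(-0.322)/4 = -0.04782 W/m².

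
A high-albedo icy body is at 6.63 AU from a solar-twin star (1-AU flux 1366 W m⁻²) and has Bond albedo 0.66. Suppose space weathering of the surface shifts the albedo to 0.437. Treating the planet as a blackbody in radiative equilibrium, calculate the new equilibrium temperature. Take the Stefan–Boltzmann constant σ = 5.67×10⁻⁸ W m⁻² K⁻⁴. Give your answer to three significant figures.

Irradiance scales as 1/d², so S = 1366 W m⁻² × (1/6.63)² = 31.08 W m⁻².
New equilibrium: T₂ = [(1−0.437)·31.08/(4σ)]^(1/4) = 93.72 K.

93.7 K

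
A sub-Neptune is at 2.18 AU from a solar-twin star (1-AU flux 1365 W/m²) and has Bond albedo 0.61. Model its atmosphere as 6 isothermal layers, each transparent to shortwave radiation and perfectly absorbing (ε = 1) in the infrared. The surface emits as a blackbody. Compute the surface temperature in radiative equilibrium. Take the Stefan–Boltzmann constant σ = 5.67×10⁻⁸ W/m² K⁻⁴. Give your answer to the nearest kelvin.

Irradiance scales as 1/d², so S = 1365 W/m² × (1/2.18)² = 287.2 W/m².
OLR = S(1−α)/4 = 28.00 W/m²; the top layer radiates at T_e = 149.1 K.
For an N-layer opaque stack, T_s⁴ = (N+1)T_e⁴, hence T_s = (7)^(1/4)×149.1 K = 242.5 K.

242 K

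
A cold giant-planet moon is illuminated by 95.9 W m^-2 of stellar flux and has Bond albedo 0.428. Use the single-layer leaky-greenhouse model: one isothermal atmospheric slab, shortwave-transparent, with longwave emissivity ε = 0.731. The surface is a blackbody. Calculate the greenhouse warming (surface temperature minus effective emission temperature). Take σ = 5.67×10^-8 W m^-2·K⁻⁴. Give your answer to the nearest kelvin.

15 K

At the top of the atmosphere, σT_e⁴ = S(1−α)/4 = 13.71 W m^-2, giving T_e = 124.7 K.
Surface balance with a leaky layer gives σT_s⁴ = σT_e⁴·2/(2−ε), so T_s = T_e·[2/(2−0.731)]^(1/4) = 139.7 K.
Greenhouse warming: T_s − T_e = 15.02 K.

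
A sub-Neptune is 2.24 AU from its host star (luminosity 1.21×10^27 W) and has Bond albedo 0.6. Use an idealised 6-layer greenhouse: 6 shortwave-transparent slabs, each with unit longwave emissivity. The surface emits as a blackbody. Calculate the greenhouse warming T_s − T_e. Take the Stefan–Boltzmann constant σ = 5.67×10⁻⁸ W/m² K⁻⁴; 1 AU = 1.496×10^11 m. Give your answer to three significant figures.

124 K

Orbital distance: d = 2.24 AU = 3.351×10^11 m.
S = L/(4πd²) = 857.5 W/m².
Top-of-atmosphere balance: σT_e⁴ = S(1−α)/4 = 85.75 W/m² → T_e = 197.2 K.
Surface: T_s = (7)^¼·T_e = 320.8 K.
So the greenhouse effect raises the surface by 320.8 − 197.2 = 123.6 K.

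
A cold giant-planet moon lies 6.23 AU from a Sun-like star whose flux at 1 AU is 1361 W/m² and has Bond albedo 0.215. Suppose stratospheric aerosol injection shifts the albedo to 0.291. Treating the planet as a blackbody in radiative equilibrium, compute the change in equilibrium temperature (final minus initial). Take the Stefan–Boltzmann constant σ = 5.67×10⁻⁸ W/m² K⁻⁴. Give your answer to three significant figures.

Irradiance scales as 1/d², so S = 1361 W/m² × (1/6.23)² = 35.07 W/m².
With α = 0.215, T₁ = 105.0 K.
With α = 0.291, T₂ = 102.3 K.
ΔT = T₂ − T₁ = -2.638 K.

-2.64 K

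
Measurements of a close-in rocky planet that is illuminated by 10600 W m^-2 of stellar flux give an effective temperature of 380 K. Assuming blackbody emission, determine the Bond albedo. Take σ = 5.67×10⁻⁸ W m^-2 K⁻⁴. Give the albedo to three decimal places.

Energy balance: S(1−α)/4 = σT⁴, so 1−α = 4σT⁴/S.
4σT⁴ = 4·5.67×10⁻⁸·(380)⁴ = 4729 W m^-2.
Hence α = 1 − 4729/10600 = 0.5539.

0.554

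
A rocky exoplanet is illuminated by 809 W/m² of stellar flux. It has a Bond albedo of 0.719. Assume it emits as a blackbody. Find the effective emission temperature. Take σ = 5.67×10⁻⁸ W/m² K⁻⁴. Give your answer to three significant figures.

178 kelvin

Averaging over the sphere, the absorbed flux is S(1−α)/4 = 56.83 W/m².
Set σT⁴ = 56.83 → T = (56.83/σ)^(1/4) = 177.9 K.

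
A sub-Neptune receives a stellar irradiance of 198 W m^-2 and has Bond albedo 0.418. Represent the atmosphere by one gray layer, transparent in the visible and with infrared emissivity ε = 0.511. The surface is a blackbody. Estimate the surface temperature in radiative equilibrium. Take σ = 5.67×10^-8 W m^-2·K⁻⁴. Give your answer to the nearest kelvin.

162 K

At the top of the atmosphere, σT_e⁴ = S(1−α)/4 = 28.81 W m^-2, giving T_e = 150.1 K.
The surface balance (absorbed SW + ε·downward IR = σT_s⁴) with T_a⁴ = T_s⁴/2 reduces to T_s = T_e·[2/(2−ε)]^¼ = 161.6 K.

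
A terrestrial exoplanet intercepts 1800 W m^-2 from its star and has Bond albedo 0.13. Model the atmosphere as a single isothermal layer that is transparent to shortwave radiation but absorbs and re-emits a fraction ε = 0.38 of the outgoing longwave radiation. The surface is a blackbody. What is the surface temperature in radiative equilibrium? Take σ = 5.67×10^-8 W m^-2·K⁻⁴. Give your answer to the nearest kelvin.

The planet radiates to space at T_e = [S(1−α)/(4σ)]^(1/4) = 288.3 K.
The surface balance (absorbed SW + ε·downward IR = σT_s⁴) with T_a⁴ = T_s⁴/2 reduces to T_s = T_e·[2/(2−ε)]^¼ = 303.9 K.

304 K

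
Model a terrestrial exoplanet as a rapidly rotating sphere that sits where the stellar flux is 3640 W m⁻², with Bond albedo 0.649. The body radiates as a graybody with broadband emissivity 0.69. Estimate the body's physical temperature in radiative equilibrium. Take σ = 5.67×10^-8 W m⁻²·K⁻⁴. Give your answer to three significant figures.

The planet absorbs (1−α)S over its disc πR² and re-emits over 4πR², so the mean absorbed flux is (1−0.649)·3640/4 = 319.4 W m⁻².
Equating to εσT⁴ with ε = 0.69: T = (319.4/0.69σ)^(1/4) = 300.6 K.

301 K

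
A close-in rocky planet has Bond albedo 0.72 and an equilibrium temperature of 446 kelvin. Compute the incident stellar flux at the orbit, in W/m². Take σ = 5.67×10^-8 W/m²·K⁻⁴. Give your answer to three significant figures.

32000 W/m²

From S(1−α)/4 = σT⁴: S = 4σT⁴/(1−α).
The emitted flux is σT⁴ = 2243 W/m².
So S = 4×2243/(1−0.72) = 32050 W/m².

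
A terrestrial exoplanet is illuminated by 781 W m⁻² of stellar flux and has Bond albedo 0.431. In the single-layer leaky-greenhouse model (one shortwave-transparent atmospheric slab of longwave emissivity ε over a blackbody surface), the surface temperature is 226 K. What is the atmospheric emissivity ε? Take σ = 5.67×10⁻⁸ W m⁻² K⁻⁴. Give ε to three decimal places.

0.498

First, T_e = [781.0·(1−0.431)/(4σ)]^(1/4) = 210.4 K.
T_s⁴ = T_e⁴·2/(2−ε) → ε = 2 − 2(T_e/T_s)⁴ = 2 − 2·(210.4/226)⁴ = 0.4978.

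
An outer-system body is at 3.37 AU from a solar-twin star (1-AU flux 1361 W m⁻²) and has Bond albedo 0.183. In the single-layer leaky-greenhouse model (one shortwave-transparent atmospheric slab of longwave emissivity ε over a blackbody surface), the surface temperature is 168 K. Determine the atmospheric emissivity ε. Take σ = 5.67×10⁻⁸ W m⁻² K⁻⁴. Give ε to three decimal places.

0.916

Flux at the orbit: S = 1361/(3.37)² = 119.8 W m⁻².
TOA balance gives T_e = 144.1 K.
T_s⁴ = T_e⁴·2/(2−ε) → ε = 2 − 2(T_e/T_s)⁴ = 2 − 2·(144.1/168)⁴ = 0.9161.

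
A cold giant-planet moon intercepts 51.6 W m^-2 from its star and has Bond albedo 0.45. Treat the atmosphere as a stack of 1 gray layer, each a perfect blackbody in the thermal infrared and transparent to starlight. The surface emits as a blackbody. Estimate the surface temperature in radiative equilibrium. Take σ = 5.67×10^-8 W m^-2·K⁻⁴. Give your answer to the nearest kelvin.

126 kelvin

Top-of-atmosphere balance: σT_e⁴ = S(1−α)/4 = 7.095 W m^-2 → T_e = 105.8 K.
With N = 1 opaque layers, T_s = (N+1)^(1/4)·T_e = 2^(1/4)·105.8 = 125.8 K.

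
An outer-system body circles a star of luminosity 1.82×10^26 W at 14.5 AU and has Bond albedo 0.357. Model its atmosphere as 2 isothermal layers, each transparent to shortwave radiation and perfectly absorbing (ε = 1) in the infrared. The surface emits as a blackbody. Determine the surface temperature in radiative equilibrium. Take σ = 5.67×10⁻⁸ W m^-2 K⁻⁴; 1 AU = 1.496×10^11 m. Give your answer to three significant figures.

71.5 K

Orbital distance: d = 14.5 AU = 2.169×10^12 m.
S = L/(4πd²) = 3.078 W m^-2.
OLR = S(1−α)/4 = 0.4948 W m^-2; the top layer radiates at T_e = 54.35 K.
With N = 2 opaque layers, T_s = (N+1)^(1/4)·T_e = 3^(1/4)·54.35 = 71.53 K.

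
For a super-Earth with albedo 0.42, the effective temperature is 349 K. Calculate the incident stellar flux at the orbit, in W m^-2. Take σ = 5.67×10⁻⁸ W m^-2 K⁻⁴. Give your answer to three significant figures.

5800 W m^-2

Invert the energy balance for S: S = 4σT⁴/(1−α).
The emitted flux is σT⁴ = 841.2 W m^-2.
So S = 4×841.2/(1−0.42) = 5801 W m^-2.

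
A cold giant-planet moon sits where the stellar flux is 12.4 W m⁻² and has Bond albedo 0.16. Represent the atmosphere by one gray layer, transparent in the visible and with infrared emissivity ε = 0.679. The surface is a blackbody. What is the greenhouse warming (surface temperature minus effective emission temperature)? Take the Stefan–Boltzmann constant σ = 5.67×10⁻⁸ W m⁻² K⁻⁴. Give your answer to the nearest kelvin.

9 K

The planet radiates to space at T_e = [S(1−α)/(4σ)]^(1/4) = 82.32 K.
The surface balance (absorbed SW + ε·downward IR = σT_s⁴) with T_a⁴ = T_s⁴/2 reduces to T_s = T_e·[2/(2−ε)]^¼ = 91.32 K.
T_s − T_e = 91.32 − 82.32 = 8.994 K.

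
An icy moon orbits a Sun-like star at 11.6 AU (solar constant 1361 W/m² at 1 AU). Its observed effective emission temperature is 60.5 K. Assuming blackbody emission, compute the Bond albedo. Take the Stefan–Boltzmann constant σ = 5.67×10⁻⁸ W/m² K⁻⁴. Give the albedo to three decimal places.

0.700

Irradiance scales as 1/d², so S = 1361 W/m² × (1/11.6)² = 10.11 W/m².
Energy balance: S(1−α)/4 = σT⁴, so 1−α = 4σT⁴/S.
σT⁴ = 0.7596 W/m², so 4σT⁴ = 3.039 W/m².
1−α = 3.039/10.11 = 0.3004, so α = 0.6996.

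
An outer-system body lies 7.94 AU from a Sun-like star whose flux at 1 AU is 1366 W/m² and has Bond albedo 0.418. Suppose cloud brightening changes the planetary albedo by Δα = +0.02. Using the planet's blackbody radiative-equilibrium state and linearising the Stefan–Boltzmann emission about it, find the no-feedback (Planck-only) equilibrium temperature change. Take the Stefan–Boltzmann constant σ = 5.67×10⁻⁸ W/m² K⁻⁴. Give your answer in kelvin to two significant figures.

-0.74 K

Flux at the orbit: S = 1366/(7.94)² = 21.67 W/m².
Unperturbed T_e = [21.67·(1−0.418)/(4σ)]^¼ = 86.35 K.
The change in absorbed flux is Δ[S(1−α)/4] = −SΔα/4 = -0.1083 W/m².
Planck response: λ_P = 4σT_e³ = 4·5.67×10⁻⁸·(86.35)³ = 0.1460 W/m²/K.
ΔT₀ = ΔF/λ_P = -0.1083/0.1460 = -0.742 K.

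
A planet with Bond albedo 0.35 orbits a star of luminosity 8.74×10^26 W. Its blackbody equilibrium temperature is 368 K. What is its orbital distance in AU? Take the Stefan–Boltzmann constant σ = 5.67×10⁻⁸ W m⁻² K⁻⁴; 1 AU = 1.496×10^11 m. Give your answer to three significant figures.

0.697 AU

Required flux: S = 4σT⁴/(1−α) = 6399 W m⁻².
S = L/(4πd²) → d = √(L/4πS) = √(8.74×10^26/(4π·6399)) = 1.043×10^11 m = 0.6969 AU.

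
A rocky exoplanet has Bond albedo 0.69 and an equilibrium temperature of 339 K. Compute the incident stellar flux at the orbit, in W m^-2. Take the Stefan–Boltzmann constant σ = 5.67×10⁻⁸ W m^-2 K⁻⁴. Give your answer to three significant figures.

9660 W m^-2

From S(1−α)/4 = σT⁴: S = 4σT⁴/(1−α).
The emitted flux is σT⁴ = 748.8 W m^-2.
S = 4·748.8/0.31 = 9662 W m^-2.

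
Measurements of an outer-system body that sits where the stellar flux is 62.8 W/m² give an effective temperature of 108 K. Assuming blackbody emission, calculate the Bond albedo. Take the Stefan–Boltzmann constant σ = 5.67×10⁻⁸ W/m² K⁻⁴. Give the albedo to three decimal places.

0.509

Rearranging the radiative balance, α = 1 − 4σT⁴/S.
4σT⁴ = 4·5.67×10⁻⁸·(108)⁴ = 30.86 W/m².
1−α = 30.86/62.80 = 0.4913, so α = 0.5087.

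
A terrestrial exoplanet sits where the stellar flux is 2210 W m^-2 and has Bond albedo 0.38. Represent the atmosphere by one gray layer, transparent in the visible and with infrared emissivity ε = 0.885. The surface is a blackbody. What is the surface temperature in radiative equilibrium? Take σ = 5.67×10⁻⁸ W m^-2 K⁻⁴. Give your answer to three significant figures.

323 K

Effective emission temperature (TOA balance): σT_e⁴ = S(1−α)/4 = 342.6 W m^-2 → T_e = 278.8 K.
For a single slab of emissivity ε, T_s⁴ = 2T_e⁴/(2−ε); thus T_s = 278.8·(1.794)^(1/4) = 322.6 K.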